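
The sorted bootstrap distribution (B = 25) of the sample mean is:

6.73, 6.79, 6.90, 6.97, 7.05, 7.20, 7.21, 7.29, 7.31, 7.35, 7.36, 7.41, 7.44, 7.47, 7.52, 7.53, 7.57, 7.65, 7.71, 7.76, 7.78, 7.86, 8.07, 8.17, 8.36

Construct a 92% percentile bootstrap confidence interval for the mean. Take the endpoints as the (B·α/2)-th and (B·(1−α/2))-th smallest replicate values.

α = 0.08; lower rank = 25 × 0.040 = 1; upper rank = 25 × 0.960 = 24.
The 1st smallest replicate is 6.73; the 24th is 8.17.

(6.73, 8.17)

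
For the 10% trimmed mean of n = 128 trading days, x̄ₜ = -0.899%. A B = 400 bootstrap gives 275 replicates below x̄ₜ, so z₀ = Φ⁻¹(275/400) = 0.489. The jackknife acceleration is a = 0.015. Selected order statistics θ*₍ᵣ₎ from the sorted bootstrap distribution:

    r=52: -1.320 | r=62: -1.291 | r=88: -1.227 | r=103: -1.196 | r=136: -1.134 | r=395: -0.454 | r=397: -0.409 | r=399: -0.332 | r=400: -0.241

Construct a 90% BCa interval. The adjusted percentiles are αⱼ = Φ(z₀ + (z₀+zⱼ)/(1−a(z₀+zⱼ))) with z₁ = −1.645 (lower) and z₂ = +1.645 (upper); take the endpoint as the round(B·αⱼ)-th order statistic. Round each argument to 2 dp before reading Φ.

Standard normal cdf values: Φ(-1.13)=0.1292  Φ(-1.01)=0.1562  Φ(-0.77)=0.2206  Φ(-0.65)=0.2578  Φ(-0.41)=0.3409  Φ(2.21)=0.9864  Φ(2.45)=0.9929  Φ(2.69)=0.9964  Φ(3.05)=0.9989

Lower: z₀ + z₁ = 0.489 + (-1.645) = -1.156; 1 − a(z₀+z₁) = 1 − (0.015)(-1.156) = 1.0173; argument = 0.489 + (-1.156)/1.0173 = -0.6473 → -0.65.
α₁ = Φ(-0.65) = 0.2578; rank = round(400 × 0.2578) = 103; θ*₍103₎ = -1.196.
Upper: z₀ + z₂ = 2.134; 1 − a(z₀+z₂) = 0.9680; argument = 2.6936 → 2.69; α₂ = 0.9964; rank = 399; θ*₍399₎ = -0.332.

(-1.196, -0.332)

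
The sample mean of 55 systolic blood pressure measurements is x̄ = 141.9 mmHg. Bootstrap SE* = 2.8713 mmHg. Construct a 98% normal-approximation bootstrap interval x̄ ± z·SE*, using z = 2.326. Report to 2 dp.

Margin = 2.326 × 2.8713 = 6.679
Interval: 141.9 ± 6.679

(135.22, 148.58)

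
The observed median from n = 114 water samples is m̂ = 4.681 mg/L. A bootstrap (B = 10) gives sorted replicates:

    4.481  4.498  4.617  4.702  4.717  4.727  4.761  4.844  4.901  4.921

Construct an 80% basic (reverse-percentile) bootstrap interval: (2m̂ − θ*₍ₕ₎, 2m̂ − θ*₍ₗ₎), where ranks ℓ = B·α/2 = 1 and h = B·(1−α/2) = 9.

(4.461, 4.881)

Percentile endpoints at ranks 1 and 9: θ*₍1₎ = 4.481, θ*₍9₎ = 4.901.
Basic interval reflects these around m̂:
  lower = 2 × 4.681 − 4.901 = 4.461
  upper = 2 × 4.681 − 4.481 = 4.881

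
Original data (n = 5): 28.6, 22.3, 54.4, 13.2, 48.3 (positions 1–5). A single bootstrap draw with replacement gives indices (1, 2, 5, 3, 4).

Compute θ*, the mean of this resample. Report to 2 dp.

θ* = 33.36

Resample values: 28.6, 22.3, 48.3, 54.4, 13.2.
Mean = (28.6 + 22.3 + 48.3 + 54.4 + 13.2) / 5 = 166.80 / 5 = 33.36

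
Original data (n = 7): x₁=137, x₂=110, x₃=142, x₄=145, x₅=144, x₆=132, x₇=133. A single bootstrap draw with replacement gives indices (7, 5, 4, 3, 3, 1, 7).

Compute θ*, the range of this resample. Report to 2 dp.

θ* = 12.00

Resample values: 133, 144, 145, 142, 142, 137, 133.
Range = 145 − 133 = 12.00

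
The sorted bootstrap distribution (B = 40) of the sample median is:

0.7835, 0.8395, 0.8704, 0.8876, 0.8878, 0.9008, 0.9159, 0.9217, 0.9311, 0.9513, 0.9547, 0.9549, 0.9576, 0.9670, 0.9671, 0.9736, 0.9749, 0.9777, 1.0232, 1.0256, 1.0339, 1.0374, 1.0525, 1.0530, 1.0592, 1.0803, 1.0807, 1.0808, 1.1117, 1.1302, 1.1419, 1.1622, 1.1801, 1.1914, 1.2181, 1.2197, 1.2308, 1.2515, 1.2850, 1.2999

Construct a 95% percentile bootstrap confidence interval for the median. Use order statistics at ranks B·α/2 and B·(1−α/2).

(0.7835, 1.2850)

α = 0.05; lower rank = 40 × 0.025 = 1; upper rank = 40 × 0.975 = 39.
The 1st smallest replicate is 0.7835; the 39th is 1.2850.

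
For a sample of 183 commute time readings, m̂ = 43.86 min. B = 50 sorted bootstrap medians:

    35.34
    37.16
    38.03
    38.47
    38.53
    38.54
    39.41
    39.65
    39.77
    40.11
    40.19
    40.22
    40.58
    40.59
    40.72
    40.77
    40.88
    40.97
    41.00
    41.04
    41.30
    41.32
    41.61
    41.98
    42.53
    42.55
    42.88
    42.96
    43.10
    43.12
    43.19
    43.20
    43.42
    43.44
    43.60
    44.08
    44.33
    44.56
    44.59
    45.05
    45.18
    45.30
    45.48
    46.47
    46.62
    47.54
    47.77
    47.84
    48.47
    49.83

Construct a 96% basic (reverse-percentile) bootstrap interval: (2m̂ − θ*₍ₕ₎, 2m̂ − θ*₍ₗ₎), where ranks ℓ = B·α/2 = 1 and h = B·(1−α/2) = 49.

(39.25, 52.38)

Percentile endpoints at ranks 1 and 49: θ*₍1₎ = 35.34, θ*₍49₎ = 48.47.
Basic interval reflects these around m̂:
  lower = 2 × 43.86 − 48.47 = 39.25
  upper = 2 × 43.86 − 35.34 = 52.38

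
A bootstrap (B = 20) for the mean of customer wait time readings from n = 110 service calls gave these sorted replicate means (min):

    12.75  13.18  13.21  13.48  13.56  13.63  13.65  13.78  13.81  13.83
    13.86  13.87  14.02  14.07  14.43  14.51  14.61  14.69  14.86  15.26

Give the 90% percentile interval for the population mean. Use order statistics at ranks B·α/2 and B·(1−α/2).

α = 0.10; lower rank = 20 × 0.050 = 1; upper rank = 20 × 0.950 = 19.
The 1st smallest replicate is 12.75; the 19th is 14.86.

(12.75, 14.86)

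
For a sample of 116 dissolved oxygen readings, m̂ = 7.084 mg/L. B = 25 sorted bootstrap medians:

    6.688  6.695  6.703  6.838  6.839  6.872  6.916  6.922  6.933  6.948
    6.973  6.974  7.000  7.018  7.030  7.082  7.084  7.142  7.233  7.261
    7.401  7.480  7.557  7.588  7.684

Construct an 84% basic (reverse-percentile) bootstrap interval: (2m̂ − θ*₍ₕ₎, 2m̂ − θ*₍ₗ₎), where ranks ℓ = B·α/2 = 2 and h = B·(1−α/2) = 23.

(6.611, 7.473)

Percentile endpoints at ranks 2 and 23: θ*₍2₎ = 6.695, θ*₍23₎ = 7.557.
Basic interval reflects these around m̂:
  lower = 2 × 7.084 − 7.557 = 6.611
  upper = 2 × 7.084 − 6.695 = 7.473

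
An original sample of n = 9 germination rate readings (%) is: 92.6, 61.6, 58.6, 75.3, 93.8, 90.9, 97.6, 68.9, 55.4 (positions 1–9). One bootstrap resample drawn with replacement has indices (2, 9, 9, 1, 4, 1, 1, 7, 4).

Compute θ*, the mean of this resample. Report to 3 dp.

θ* = 77.600

Resample values: 61.6, 55.4, 55.4, 92.6, 75.3, 92.6, 92.6, 97.6, 75.3.
Mean = (61.6 + 55.4 + 55.4 + 92.6 + 75.3 + 92.6 + 92.6 + 97.6 + 75.3) / 9 = 698.40 / 9 = 77.600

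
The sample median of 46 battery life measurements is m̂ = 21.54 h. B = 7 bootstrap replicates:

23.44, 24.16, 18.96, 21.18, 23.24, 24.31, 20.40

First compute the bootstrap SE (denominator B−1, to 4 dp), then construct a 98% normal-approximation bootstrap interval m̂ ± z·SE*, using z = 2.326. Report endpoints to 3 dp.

Mean of replicates = 22.2414; sum of squared deviations = 25.6789; SE* = √(25.6789/6) = 2.0688
Margin = 2.326 × 2.0688 = 4.8120
Interval: 21.54 ± 4.8120

(16.728, 26.352)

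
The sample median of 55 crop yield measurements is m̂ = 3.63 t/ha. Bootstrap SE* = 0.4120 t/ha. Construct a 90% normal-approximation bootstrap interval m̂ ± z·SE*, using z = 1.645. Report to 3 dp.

(2.952, 4.308)

Margin = 1.645 × 0.4120 = 0.6777
Interval: 3.63 ± 0.6777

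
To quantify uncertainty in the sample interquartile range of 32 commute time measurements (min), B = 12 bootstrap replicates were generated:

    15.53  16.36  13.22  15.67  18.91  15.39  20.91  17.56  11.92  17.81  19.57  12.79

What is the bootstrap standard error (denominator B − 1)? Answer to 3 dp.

Bootstrap SE is the standard deviation of the 12 replicate interquartile ranges.
Mean of replicates: (15.53 + 16.36 + 13.22 + 15.67 + 18.91 + 15.39 + 20.91 + 17.56 + 11.92 + 17.81 + 19.57 + 12.79) / 12 = 195.6400 / 12 = 16.3033
Sum of squared deviations: (−0.7733)² + (+0.0567)² + (−3.0833)² + (−0.6333)² + (+2.6067)² + (−0.9133)² + (+4.6067)² + (+1.2567)² + (−4.3833)² + (+1.5067)² + (+3.2667)² + (−3.5133)² = 85.4371
Variance = 85.4371 / 11 = 7.7670
SE* = √7.7670

SE* = 2.787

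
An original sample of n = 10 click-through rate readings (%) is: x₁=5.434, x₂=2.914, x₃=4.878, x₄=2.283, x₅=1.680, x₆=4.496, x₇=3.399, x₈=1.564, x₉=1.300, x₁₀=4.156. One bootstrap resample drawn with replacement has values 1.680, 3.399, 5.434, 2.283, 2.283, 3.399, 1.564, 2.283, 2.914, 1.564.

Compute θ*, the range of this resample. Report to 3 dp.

Range = 5.434 − 1.564 = 3.870

θ* = 3.870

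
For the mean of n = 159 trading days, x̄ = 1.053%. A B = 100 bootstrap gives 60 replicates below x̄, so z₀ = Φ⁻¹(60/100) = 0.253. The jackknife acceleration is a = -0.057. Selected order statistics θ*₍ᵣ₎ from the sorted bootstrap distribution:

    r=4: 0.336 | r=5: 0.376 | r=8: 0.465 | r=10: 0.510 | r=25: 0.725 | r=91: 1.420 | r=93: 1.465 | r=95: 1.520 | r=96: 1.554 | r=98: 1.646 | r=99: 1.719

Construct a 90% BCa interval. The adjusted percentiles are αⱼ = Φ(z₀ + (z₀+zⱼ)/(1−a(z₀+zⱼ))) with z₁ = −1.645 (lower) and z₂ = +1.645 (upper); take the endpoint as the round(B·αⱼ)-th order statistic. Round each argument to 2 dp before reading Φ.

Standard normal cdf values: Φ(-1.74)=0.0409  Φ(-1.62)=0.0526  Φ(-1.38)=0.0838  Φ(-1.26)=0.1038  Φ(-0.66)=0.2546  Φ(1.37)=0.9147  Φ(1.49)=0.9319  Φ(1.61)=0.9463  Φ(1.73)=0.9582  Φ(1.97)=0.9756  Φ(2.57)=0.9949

(0.510, 1.646)

Lower: z₀ + z₁ = 0.253 + (-1.645) = -1.392; 1 − a(z₀+z₁) = 1 − (-0.057)(-1.392) = 0.9207; argument = 0.253 + (-1.392)/0.9207 = -1.2590 → -1.26.
α₁ = Φ(-1.26) = 0.1038; rank = round(100 × 0.1038) = 10; θ*₍10₎ = 0.510.
Upper: z₀ + z₂ = 1.898; 1 − a(z₀+z₂) = 1.1082; argument = 1.9657 → 1.97; α₂ = 0.9756; rank = 98; θ*₍98₎ = 1.646.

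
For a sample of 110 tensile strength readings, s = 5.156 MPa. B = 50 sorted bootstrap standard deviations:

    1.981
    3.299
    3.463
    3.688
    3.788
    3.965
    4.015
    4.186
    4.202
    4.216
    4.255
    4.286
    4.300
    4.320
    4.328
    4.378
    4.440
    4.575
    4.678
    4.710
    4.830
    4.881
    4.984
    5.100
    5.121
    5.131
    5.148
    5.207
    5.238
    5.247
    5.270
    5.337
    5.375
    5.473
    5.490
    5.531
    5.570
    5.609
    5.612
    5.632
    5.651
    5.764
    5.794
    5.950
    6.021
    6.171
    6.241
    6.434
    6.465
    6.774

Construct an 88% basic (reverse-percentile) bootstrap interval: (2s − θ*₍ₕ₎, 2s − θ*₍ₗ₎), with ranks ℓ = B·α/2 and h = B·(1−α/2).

Percentile endpoints at ranks 3 and 47: θ*₍3₎ = 3.463, θ*₍47₎ = 6.241.
Basic interval reflects these around s:
  lower = 2 × 5.156 − 6.241 = 4.071
  upper = 2 × 5.156 − 3.463 = 6.849

(4.071, 6.849)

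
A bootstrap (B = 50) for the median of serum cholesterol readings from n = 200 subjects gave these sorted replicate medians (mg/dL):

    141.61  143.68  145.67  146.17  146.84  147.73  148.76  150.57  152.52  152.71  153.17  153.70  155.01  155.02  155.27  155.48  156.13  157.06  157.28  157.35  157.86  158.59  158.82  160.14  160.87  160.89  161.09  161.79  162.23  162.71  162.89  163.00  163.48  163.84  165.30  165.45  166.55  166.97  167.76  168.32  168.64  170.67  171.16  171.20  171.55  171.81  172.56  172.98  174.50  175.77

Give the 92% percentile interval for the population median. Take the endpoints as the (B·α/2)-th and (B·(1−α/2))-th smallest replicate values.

(143.68, 172.98)

α = 0.08; lower rank = 50 × 0.040 = 2; upper rank = 50 × 0.960 = 48.
The 2nd smallest replicate is 143.68; the 48th is 172.98.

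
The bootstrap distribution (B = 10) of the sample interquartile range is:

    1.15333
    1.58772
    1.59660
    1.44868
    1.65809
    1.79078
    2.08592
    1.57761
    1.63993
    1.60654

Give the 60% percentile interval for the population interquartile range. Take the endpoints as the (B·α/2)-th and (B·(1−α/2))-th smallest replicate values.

Sorted replicates: 1.15333, 1.44868, 1.57761, 1.58772, 1.59660, 1.60654, 1.63993, 1.65809, 1.79078, 2.08592
α = 0.40; lower rank = 10 × 0.200 = 2; upper rank = 10 × 0.800 = 8.
The 2nd smallest replicate is 1.44868; the 8th is 1.65809.

(1.44868, 1.65809)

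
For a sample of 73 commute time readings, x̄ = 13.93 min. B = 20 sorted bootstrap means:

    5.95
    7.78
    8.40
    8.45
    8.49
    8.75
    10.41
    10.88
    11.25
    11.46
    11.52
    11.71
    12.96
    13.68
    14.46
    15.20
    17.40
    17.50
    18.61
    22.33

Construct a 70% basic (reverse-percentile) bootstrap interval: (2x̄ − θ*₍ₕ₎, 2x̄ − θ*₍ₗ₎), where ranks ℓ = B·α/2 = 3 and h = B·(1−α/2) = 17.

Percentile endpoints at ranks 3 and 17: θ*₍3₎ = 8.40, θ*₍17₎ = 17.40.
Basic interval reflects these around x̄:
  lower = 2 × 13.93 − 17.40 = 10.46
  upper = 2 × 13.93 − 8.40 = 19.46

(10.46, 19.46)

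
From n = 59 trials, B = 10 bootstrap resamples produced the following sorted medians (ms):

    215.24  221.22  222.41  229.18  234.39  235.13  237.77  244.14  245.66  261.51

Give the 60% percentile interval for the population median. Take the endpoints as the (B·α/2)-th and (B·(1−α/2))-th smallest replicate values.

α = 0.40; lower rank = 10 × 0.200 = 2; upper rank = 10 × 0.800 = 8.
The 2nd smallest replicate is 221.22; the 8th is 244.14.

(221.22, 244.14)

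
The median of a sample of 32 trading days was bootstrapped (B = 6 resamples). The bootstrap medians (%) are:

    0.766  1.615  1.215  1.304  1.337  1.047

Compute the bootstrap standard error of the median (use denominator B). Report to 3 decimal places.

SE* = 0.262

Bootstrap SE is the standard deviation of the 6 replicate medians.
Mean of replicates: (0.766 + 1.615 + 1.215 + 1.304 + 1.337 + 1.047) / 6 = 7.2840 / 6 = 1.2140
Sum of squared deviations: (−0.4480)² + (+0.4010)² + (+0.0010)² + (+0.0900)² + (+0.1230)² + (−0.1670)² = 0.4126
Variance = 0.4126 / 6 = 0.0688
SE* = √0.0688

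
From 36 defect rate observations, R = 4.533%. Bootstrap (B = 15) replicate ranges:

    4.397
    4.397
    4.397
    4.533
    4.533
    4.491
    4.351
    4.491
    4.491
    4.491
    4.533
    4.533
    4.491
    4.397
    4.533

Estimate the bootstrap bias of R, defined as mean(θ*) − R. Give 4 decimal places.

mean(θ*) = (4.397 + 4.397 + 4.397 + 4.533 + 4.533 + 4.491 + 4.351 + 4.491 + 4.491 + 4.491 + 4.533 + 4.533 + 4.491 + 4.397 + 4.533) / 15 = 4.47060
bias = 4.47060 − 4.533

bias = −0.0624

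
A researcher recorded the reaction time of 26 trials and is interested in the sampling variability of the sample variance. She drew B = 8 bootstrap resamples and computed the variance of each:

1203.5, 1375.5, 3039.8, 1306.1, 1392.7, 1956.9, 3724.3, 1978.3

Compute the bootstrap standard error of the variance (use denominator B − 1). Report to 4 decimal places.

SE* = 920.5108

Bootstrap SE is the standard deviation of the 8 replicate variances.
Mean of replicates: (1203.5 + 1375.5 + 3039.8 + 1306.1 + 1392.7 + 1956.9 + 3724.3 + 1978.3) / 8 = 15977.10000 / 8 = 1997.13750
Sum of squared deviations: (−793.63750)² + (−621.63750)² + (+1042.66250)² + (−691.03750)² + (−604.43750)² + (−40.23750)² + (+1727.16250)² + (−18.83750)² = 5931380.47875
Variance = 5931380.47875 / 7 = 847340.06839
SE* = √847340.06839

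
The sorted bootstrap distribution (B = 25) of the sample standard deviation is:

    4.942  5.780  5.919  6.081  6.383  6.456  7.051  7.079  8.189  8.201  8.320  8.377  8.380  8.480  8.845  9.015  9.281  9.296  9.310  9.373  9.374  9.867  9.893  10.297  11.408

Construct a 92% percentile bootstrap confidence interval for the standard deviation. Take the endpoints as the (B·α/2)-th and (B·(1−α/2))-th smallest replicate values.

α = 0.08; lower rank = 25 × 0.040 = 1; upper rank = 25 × 0.960 = 24.
The 1st smallest replicate is 4.942; the 24th is 10.297.

(4.942, 10.297)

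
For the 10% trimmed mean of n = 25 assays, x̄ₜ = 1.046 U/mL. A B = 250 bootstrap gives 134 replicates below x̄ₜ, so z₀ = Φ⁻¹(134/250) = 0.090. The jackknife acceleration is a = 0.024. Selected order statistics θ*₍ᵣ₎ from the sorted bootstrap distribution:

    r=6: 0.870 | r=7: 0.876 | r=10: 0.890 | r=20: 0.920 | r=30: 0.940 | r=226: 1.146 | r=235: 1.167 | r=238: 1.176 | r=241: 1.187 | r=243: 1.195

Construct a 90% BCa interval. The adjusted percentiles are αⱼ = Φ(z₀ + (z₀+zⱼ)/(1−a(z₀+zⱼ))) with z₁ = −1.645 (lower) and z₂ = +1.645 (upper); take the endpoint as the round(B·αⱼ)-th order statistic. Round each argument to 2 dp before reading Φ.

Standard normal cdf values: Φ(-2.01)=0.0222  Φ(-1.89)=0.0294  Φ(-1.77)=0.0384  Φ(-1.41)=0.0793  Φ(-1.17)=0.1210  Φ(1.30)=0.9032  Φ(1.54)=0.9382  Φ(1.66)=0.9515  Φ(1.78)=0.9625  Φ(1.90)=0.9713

Lower: z₀ + z₁ = 0.090 + (-1.645) = -1.555; 1 − a(z₀+z₁) = 1 − (0.024)(-1.555) = 1.0373; argument = 0.090 + (-1.555)/1.0373 = -1.4091 → -1.41.
α₁ = Φ(-1.41) = 0.0793; rank = round(250 × 0.0793) = 20; θ*₍20₎ = 0.920.
Upper: z₀ + z₂ = 1.735; 1 − a(z₀+z₂) = 0.9584; argument = 1.9004 → 1.90; α₂ = 0.9713; rank = 243; θ*₍243₎ = 1.195.

(0.920, 1.195)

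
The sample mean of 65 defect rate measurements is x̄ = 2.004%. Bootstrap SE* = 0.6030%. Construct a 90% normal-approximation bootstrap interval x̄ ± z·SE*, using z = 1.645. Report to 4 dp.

(1.0121, 2.9959)

Margin = 1.645 × 0.6030 = 0.99194
Interval: 2.004 ± 0.99194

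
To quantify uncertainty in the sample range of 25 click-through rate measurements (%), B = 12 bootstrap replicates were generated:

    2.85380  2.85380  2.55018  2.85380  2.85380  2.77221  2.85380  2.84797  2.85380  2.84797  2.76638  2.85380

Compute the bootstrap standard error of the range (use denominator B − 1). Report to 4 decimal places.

Bootstrap SE is the standard deviation of the 12 replicate ranges.
Mean of replicates: (2.85380 + 2.85380 + 2.55018 + 2.85380 + 2.85380 + 2.77221 + 2.85380 + 2.84797 + 2.85380 + 2.84797 + 2.76638 + 2.85380) / 12 = 33.761310 / 12 = 2.813443
Sum of squared deviations: (+0.040357)² + (+0.040357)² + (−0.263263)² + (+0.040357)² + (+0.040357)² + (−0.041233)² + (+0.040357)² + (+0.034527)² + (+0.040357)² + (+0.034527)² + (−0.047063)² + (+0.040357)² = 0.087008
Variance = 0.087008 / 11 = 0.007910
SE* = √0.007910

SE* = 0.0889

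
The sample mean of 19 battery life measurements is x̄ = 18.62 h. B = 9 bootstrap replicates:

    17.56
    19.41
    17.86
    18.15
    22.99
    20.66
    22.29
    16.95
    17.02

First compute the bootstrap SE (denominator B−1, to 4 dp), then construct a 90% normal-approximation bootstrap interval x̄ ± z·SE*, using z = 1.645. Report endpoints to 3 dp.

(14.874, 22.366)

Mean of replicates = 19.2100; sum of squared deviations = 41.4896; SE* = √(41.4896/8) = 2.2773
Margin = 1.645 × 2.2773 = 3.7462
Interval: 18.62 ± 3.7462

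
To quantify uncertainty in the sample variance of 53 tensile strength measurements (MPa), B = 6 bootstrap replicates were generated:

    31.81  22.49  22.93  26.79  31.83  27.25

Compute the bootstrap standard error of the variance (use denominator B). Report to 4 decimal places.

Bootstrap SE is the standard deviation of the 6 replicate variances.
Mean of replicates: (31.81 + 22.49 + 22.93 + 26.79 + 31.83 + 27.25) / 6 = 163.10000 / 6 = 27.18333
Sum of squared deviations: (+4.62667)² + (−4.69333)² + (−4.25333)² + (−0.39333)² + (+4.64667)² + (+0.06667)² = 83.27493
Variance = 83.27493 / 6 = 13.87916
SE* = √13.87916

SE* = 3.7255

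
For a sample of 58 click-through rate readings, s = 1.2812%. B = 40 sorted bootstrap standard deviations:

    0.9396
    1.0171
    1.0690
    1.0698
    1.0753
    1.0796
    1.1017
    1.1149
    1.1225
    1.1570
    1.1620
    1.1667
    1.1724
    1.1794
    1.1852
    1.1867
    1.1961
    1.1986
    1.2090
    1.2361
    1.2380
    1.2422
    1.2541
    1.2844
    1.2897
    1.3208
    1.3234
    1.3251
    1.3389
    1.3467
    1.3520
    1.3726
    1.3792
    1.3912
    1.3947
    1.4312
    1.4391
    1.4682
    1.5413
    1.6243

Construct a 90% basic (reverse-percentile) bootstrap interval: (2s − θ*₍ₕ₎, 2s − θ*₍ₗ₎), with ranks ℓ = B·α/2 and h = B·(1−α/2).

(1.0942, 1.5453)

Percentile endpoints at ranks 2 and 38: θ*₍2₎ = 1.0171, θ*₍38₎ = 1.4682.
Basic interval reflects these around s:
  lower = 2 × 1.2812 − 1.4682 = 1.0942
  upper = 2 × 1.2812 − 1.0171 = 1.5453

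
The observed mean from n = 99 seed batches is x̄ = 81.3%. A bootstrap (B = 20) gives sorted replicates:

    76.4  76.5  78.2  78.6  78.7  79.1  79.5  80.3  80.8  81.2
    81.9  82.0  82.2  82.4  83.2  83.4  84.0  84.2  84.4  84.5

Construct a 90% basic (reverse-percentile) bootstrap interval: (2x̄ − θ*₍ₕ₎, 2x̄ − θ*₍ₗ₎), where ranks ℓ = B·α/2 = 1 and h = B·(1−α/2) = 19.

(78.2, 86.2)

Percentile endpoints at ranks 1 and 19: θ*₍1₎ = 76.4, θ*₍19₎ = 84.4.
Basic interval reflects these around x̄:
  lower = 2 × 81.3 − 84.4 = 78.2
  upper = 2 × 81.3 − 76.4 = 86.2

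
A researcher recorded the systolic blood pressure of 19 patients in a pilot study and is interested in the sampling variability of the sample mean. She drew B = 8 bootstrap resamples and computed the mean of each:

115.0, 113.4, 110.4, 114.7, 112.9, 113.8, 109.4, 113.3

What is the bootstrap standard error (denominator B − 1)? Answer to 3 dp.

Bootstrap SE is the standard deviation of the 8 replicate means.
Mean of replicates: (115.0 + 113.4 + 110.4 + 114.7 + 112.9 + 113.8 + 109.4 + 113.3) / 8 = 902.9000 / 8 = 112.8625
Sum of squared deviations: (+2.1375)² + (+0.5375)² + (−2.4625)² + (+1.8375)² + (+0.0375)² + (+0.9375)² + (−3.4625)² + (+0.4375)² = 27.3587
Variance = 27.3587 / 7 = 3.9084
SE* = √3.9084

SE* = 1.977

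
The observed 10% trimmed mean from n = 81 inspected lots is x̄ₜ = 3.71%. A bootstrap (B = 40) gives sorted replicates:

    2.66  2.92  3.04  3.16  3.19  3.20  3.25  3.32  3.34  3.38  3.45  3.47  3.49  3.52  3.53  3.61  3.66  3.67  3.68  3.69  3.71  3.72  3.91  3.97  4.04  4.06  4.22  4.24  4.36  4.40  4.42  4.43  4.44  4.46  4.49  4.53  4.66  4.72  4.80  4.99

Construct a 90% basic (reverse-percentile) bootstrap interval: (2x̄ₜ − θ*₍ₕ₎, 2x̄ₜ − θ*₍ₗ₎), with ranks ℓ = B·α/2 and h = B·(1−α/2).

(2.70, 4.50)

Percentile endpoints at ranks 2 and 38: θ*₍2₎ = 2.92, θ*₍38₎ = 4.72.
Basic interval reflects these around x̄ₜ:
  lower = 2 × 3.71 − 4.72 = 2.70
  upper = 2 × 3.71 − 2.92 = 4.50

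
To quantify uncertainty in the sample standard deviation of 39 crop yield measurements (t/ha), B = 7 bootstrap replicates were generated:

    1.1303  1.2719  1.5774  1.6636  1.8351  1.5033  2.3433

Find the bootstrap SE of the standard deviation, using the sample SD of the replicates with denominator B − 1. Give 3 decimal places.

Bootstrap SE is the standard deviation of the 7 replicate standard deviations.
Mean of replicates: (1.1303 + 1.2719 + 1.5774 + 1.6636 + 1.8351 + 1.5033 + 2.3433) / 7 = 11.32490 / 7 = 1.61784
Sum of squared deviations: (−0.48754)² + (−0.34594)² + (−0.04044)² + (+0.04576)² + (+0.21726)² + (−0.11454)² + (+0.72546)² = 0.94771
Variance = 0.94771 / 6 = 0.15795
SE* = √0.15795

SE* = 0.397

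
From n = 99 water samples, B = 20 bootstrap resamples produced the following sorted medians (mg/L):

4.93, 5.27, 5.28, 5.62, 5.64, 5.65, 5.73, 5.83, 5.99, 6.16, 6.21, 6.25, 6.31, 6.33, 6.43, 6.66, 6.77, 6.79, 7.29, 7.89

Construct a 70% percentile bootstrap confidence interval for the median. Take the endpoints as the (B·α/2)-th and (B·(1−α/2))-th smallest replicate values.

(5.28, 6.77)

α = 0.30; lower rank = 20 × 0.150 = 3; upper rank = 20 × 0.850 = 17.
The 3rd smallest replicate is 5.28; the 17th is 6.77.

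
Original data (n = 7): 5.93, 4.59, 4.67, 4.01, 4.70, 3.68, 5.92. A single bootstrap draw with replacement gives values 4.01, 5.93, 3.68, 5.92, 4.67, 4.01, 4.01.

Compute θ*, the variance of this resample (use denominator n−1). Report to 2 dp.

θ* = 0.90

Mean = 4.6043; sum of squared deviations = 5.4068
s² = 5.4068 / 6 = 0.9011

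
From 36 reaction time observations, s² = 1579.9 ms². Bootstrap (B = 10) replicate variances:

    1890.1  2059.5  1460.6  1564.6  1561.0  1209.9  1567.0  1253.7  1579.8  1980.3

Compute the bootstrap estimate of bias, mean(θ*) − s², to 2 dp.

mean(θ*) = (1890.1 + 2059.5 + 1460.6 + 1564.6 + 1561.0 + 1209.9 + 1567.0 + 1253.7 + 1579.8 + 1980.3) / 10 = 1612.650
bias = 1612.650 − 1579.9

bias = +32.75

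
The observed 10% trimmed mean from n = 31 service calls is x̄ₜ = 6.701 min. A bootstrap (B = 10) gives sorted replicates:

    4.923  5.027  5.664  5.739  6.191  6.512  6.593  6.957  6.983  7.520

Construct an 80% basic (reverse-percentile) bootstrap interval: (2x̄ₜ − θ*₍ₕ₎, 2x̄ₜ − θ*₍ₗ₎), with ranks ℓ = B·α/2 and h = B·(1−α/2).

(6.419, 8.479)

Percentile endpoints at ranks 1 and 9: θ*₍1₎ = 4.923, θ*₍9₎ = 6.983.
Basic interval reflects these around x̄ₜ:
  lower = 2 × 6.701 − 6.983 = 6.419
  upper = 2 × 6.701 − 4.923 = 8.479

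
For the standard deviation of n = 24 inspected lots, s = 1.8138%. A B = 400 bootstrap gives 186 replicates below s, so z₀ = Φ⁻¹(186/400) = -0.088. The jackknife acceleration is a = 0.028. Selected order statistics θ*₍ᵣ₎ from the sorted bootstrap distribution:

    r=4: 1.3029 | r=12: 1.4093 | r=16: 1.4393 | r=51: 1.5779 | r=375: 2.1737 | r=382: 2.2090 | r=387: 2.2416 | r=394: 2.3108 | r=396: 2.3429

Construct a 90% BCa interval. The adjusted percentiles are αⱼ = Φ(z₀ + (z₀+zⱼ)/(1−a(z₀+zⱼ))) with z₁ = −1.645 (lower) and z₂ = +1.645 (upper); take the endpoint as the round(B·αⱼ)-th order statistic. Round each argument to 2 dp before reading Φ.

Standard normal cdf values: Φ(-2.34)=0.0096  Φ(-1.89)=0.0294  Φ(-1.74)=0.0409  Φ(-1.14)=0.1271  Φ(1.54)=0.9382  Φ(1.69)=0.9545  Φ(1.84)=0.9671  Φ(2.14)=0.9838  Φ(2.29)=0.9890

Lower: z₀ + z₁ = -0.088 + (-1.645) = -1.733; 1 − a(z₀+z₁) = 1 − (0.028)(-1.733) = 1.0485; argument = -0.088 + (-1.733)/1.0485 = -1.7408 → -1.74.
α₁ = Φ(-1.74) = 0.0409; rank = round(400 × 0.0409) = 16; θ*₍16₎ = 1.4393.
Upper: z₀ + z₂ = 1.557; 1 − a(z₀+z₂) = 0.9564; argument = 1.5400 → 1.54; α₂ = 0.9382; rank = 375; θ*₍375₎ = 2.1737.

(1.4393, 2.1737)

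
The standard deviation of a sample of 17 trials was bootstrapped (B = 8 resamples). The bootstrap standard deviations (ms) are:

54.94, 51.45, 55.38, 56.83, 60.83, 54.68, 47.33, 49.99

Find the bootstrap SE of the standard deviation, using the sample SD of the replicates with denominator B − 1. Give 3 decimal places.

Bootstrap SE is the standard deviation of the 8 replicate standard deviations.
Mean of replicates: (54.94 + 51.45 + 55.38 + 56.83 + 60.83 + 54.68 + 47.33 + 49.99) / 8 = 431.4300 / 8 = 53.9288
Sum of squared deviations: (+1.0112)² + (−2.4787)² + (+1.4513)² + (+2.9012)² + (+6.9012)² + (+0.7512)² + (−6.5988)² + (−3.9387)² = 124.9391
Variance = 124.9391 / 7 = 17.8484
SE* = √17.8484

SE* = 4.225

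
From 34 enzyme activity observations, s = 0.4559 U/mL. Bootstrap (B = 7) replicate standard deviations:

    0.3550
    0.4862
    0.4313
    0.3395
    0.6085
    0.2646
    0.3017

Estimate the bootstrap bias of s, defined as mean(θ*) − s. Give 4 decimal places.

mean(θ*) = (0.3550 + 0.4862 + 0.4313 + 0.3395 + 0.6085 + 0.2646 + 0.3017) / 7 = 0.39811
bias = 0.39811 − 0.4559

bias = −0.0578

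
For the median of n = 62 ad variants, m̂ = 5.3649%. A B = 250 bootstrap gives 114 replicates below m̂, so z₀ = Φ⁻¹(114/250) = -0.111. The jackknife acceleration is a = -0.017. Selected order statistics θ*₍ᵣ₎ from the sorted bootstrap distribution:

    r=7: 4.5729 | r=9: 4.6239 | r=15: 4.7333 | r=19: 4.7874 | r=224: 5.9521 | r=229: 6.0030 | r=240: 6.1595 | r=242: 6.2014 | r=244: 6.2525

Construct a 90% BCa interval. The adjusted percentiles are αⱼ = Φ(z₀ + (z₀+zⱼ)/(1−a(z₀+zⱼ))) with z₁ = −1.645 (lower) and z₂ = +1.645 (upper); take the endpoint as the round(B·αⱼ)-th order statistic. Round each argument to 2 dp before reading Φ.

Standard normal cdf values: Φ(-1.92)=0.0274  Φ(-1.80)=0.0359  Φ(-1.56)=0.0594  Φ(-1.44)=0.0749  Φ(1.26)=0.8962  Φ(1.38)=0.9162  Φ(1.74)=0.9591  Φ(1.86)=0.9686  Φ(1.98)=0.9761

Lower: z₀ + z₁ = -0.111 + (-1.645) = -1.756; 1 − a(z₀+z₁) = 1 − (-0.017)(-1.756) = 0.9701; argument = -0.111 + (-1.756)/0.9701 = -1.9210 → -1.92.
α₁ = Φ(-1.92) = 0.0274; rank = round(250 × 0.0274) = 7; θ*₍7₎ = 4.5729.
Upper: z₀ + z₂ = 1.534; 1 − a(z₀+z₂) = 1.0261; argument = 1.3840 → 1.38; α₂ = 0.9162; rank = 229; θ*₍229₎ = 6.0030.

(4.5729, 6.0030)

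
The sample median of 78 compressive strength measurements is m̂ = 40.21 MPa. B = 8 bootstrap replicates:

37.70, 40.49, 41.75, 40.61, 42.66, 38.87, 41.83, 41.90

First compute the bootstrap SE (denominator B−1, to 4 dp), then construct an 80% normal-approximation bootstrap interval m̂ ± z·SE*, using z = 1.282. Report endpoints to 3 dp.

(38.040, 42.380)

Mean of replicates = 40.7263; sum of squared deviations = 20.0566; SE* = √(20.0566/7) = 1.6927
Margin = 1.282 × 1.6927 = 2.1700
Interval: 40.21 ± 2.1700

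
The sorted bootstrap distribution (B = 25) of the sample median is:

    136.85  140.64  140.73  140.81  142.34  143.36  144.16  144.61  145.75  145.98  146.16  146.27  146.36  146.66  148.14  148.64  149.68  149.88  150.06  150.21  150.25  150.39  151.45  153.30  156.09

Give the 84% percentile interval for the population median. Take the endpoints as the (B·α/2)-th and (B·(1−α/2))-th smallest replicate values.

α = 0.16; lower rank = 25 × 0.080 = 2; upper rank = 25 × 0.920 = 23.
The 2nd smallest replicate is 140.64; the 23rd is 151.45.

(140.64, 151.45)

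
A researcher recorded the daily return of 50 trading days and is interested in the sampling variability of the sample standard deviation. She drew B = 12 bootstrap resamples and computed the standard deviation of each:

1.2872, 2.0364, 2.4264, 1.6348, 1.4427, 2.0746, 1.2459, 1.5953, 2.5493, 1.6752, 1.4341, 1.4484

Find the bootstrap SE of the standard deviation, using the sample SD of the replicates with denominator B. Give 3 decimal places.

Bootstrap SE is the standard deviation of the 12 replicate standard deviations.
Mean of replicates: (1.2872 + 2.0364 + 2.4264 + 1.6348 + 1.4427 + 2.0746 + 1.2459 + 1.5953 + 2.5493 + 1.6752 + 1.4341 + 1.4484) / 12 = 20.85030 / 12 = 1.73752
Sum of squared deviations: (−0.45033)² + (+0.29888)² + (+0.68888)² + (−0.10272)² + (−0.29482)² + (+0.33708)² + (−0.49162)² + (−0.14223)² + (+0.81178)² + (−0.06232)² + (−0.30343)² + (−0.28913)² = 2.07821
Variance = 2.07821 / 12 = 0.17318
SE* = √0.17318

SE* = 0.416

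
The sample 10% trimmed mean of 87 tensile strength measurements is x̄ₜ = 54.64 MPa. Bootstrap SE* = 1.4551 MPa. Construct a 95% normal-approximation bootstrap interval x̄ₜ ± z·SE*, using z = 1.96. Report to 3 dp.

(51.788, 57.492)

Margin = 1.96 × 1.4551 = 2.8520
Interval: 54.64 ± 2.8520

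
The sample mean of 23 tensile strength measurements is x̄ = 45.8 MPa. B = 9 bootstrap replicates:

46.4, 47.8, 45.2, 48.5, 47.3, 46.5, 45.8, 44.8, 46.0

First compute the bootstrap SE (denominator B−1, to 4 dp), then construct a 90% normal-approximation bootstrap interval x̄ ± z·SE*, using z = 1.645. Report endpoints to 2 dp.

(43.81, 47.79)

Mean of replicates = 46.4778; sum of squared deviations = 11.6556; SE* = √(11.6556/8) = 1.2070
Margin = 1.645 × 1.2070 = 1.986
Interval: 45.8 ± 1.986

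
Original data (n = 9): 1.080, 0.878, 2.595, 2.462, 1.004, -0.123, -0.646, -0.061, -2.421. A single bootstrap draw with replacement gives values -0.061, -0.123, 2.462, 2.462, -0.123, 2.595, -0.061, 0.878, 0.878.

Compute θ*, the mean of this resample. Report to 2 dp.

Mean = ((-0.061) + (-0.123) + 2.462 + 2.462 + (-0.123) + 2.595 + (-0.061) + 0.878 + 0.878) / 9 = 8.9070 / 9 = 0.99

θ* = 0.99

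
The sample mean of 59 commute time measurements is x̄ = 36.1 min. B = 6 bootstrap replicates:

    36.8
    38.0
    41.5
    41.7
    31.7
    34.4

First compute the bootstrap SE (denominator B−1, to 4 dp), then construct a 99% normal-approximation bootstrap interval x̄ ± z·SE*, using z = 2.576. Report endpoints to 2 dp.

Mean of replicates = 37.3500; sum of squared deviations = 77.4950; SE* = √(77.4950/5) = 3.9369
Margin = 2.576 × 3.9369 = 10.141
Interval: 36.1 ± 10.141

(25.96, 46.24)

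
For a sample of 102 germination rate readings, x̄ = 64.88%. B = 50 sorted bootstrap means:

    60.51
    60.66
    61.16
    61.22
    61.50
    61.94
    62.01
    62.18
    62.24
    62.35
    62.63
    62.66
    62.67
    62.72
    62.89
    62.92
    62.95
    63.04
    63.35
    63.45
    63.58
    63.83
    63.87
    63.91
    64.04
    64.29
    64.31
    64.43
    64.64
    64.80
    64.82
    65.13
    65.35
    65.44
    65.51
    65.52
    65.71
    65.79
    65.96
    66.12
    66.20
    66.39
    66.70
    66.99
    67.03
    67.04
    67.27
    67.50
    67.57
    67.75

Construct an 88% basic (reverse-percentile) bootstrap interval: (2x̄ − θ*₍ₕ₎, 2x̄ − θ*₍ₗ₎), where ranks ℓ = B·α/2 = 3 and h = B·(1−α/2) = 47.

(62.49, 68.60)

Percentile endpoints at ranks 3 and 47: θ*₍3₎ = 61.16, θ*₍47₎ = 67.27.
Basic interval reflects these around x̄:
  lower = 2 × 64.88 − 67.27 = 62.49
  upper = 2 × 64.88 − 61.16 = 68.60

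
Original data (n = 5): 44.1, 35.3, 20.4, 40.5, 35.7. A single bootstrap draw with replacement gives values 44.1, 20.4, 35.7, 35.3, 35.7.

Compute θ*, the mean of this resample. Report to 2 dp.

Mean = (44.1 + 20.4 + 35.7 + 35.3 + 35.7) / 5 = 171.20 / 5 = 34.24

θ* = 34.24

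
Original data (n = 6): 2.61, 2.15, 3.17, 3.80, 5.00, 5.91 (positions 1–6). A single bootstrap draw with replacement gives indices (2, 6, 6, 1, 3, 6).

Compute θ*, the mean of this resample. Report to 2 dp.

Resample values: 2.15, 5.91, 5.91, 2.61, 3.17, 5.91.
Mean = (2.15 + 5.91 + 5.91 + 2.61 + 3.17 + 5.91) / 6 = 25.660 / 6 = 4.28

θ* = 4.28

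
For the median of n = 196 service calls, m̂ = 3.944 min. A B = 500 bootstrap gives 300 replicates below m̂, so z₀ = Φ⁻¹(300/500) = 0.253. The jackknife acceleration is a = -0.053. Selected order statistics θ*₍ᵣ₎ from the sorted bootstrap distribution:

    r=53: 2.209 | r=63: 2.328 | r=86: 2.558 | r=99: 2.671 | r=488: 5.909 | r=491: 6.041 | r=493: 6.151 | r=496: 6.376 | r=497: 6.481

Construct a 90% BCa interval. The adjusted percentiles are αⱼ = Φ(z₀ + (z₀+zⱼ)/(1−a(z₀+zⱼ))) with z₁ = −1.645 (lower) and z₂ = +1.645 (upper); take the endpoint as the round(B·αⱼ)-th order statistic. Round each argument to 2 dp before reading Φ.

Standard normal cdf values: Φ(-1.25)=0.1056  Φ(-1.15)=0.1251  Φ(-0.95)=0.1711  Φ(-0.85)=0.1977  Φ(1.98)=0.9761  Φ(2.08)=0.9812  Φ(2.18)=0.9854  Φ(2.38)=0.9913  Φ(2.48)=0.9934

Lower: z₀ + z₁ = 0.253 + (-1.645) = -1.392; 1 − a(z₀+z₁) = 1 − (-0.053)(-1.392) = 0.9262; argument = 0.253 + (-1.392)/0.9262 = -1.2499 → -1.25.
α₁ = Φ(-1.25) = 0.1056; rank = round(500 × 0.1056) = 53; θ*₍53₎ = 2.209.
Upper: z₀ + z₂ = 1.898; 1 − a(z₀+z₂) = 1.1006; argument = 1.9775 → 1.98; α₂ = 0.9761; rank = 488; θ*₍488₎ = 5.909.

(2.209, 5.909)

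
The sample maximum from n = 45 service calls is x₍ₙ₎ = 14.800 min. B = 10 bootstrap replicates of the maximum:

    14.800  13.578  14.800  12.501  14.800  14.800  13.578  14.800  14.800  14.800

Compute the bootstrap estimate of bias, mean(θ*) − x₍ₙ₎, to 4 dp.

mean(θ*) = (14.800 + 13.578 + 14.800 + 12.501 + 14.800 + 14.800 + 13.578 + 14.800 + 14.800 + 14.800) / 10 = 14.32570
bias = 14.32570 − 14.800

bias = −0.4743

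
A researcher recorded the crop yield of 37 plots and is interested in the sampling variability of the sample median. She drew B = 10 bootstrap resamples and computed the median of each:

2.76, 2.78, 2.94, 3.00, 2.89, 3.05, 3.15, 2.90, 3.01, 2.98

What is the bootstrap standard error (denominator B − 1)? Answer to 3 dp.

Bootstrap SE is the standard deviation of the 10 replicate medians.
Mean of replicates: (2.76 + 2.78 + 2.94 + 3.00 + 2.89 + 3.05 + 3.15 + 2.90 + 3.01 + 2.98) / 10 = 29.4600 / 10 = 2.9460
Sum of squared deviations: (−0.1860)² + (−0.1660)² + (−0.0060)² + (+0.0540)² + (−0.0560)² + (+0.1040)² + (+0.2040)² + (−0.0460)² + (+0.0640)² + (+0.0340)² = 0.1280
Variance = 0.1280 / 9 = 0.0142
SE* = √0.0142

SE* = 0.119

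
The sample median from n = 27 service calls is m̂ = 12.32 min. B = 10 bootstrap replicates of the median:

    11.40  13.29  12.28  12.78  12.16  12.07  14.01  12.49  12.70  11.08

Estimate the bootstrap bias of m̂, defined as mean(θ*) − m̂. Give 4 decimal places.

mean(θ*) = (11.40 + 13.29 + 12.28 + 12.78 + 12.16 + 12.07 + 14.01 + 12.49 + 12.70 + 11.08) / 10 = 12.42600
bias = 12.42600 − 12.32

bias = +0.1060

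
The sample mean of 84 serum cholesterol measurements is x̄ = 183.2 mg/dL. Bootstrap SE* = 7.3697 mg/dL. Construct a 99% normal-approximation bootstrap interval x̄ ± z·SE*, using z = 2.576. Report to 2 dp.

(164.22, 202.18)

Margin = 2.576 × 7.3697 = 18.984
Interval: 183.2 ± 18.984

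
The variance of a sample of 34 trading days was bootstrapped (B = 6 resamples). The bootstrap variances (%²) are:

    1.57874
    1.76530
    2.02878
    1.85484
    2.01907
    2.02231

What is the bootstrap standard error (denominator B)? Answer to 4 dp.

Bootstrap SE is the standard deviation of the 6 replicate variances.
Mean of replicates: (1.57874 + 1.76530 + 2.02878 + 1.85484 + 2.01907 + 2.02231) / 6 = 11.269040 / 6 = 1.878173
Sum of squared deviations: (−0.299433)² + (−0.112873)² + (+0.150607)² + (−0.023333)² + (+0.140897)² + (+0.144137)² = 0.166255
Variance = 0.166255 / 6 = 0.027709
SE* = √0.027709

SE* = 0.1665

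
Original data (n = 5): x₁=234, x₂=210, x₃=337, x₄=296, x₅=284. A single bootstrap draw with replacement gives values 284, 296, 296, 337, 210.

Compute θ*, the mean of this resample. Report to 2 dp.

θ* = 284.60

Mean = (284 + 296 + 296 + 337 + 210) / 5 = 1423.0 / 5 = 284.60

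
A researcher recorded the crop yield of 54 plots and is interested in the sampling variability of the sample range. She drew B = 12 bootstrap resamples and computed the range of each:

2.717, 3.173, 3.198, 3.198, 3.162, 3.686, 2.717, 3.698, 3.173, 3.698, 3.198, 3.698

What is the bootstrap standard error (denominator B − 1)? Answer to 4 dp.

Bootstrap SE is the standard deviation of the 12 replicate ranges.
Mean of replicates: (2.717 + 3.173 + 3.198 + 3.198 + 3.162 + 3.686 + 2.717 + 3.698 + 3.173 + 3.698 + 3.198 + 3.698) / 12 = 39.31600 / 12 = 3.27633
Sum of squared deviations: (−0.55933)² + (−0.10333)² + (−0.07833)² + (−0.07833)² + (−0.11433)² + (+0.40967)² + (−0.55933)² + (+0.42167)² + (−0.10333)² + (+0.42167)² + (−0.07833)² + (+0.42167)² = 1.37978
Variance = 1.37978 / 11 = 0.12543
SE* = √0.12543

SE* = 0.3542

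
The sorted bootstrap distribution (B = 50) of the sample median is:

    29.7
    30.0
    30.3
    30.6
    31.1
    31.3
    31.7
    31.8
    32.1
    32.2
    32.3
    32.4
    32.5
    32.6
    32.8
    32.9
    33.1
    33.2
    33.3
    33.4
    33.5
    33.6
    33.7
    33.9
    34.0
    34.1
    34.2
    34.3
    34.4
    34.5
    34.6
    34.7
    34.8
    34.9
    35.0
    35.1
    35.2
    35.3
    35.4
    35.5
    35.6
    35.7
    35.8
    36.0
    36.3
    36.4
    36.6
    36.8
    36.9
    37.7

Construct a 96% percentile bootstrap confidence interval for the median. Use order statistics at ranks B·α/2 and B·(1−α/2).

α = 0.04; lower rank = 50 × 0.020 = 1; upper rank = 50 × 0.980 = 49.
The 1st smallest replicate is 29.7; the 49th is 36.9.

(29.7, 36.9)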